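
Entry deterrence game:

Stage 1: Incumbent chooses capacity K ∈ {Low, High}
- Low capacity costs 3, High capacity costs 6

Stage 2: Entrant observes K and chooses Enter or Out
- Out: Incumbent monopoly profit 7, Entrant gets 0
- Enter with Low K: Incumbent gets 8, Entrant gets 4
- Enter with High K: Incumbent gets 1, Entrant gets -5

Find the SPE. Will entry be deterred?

SPE: (Low, Enter|Low, Out|High); Entry not deterred. Incumbent net profit = 5, Entrant gets 4

Work:
After Low K: Entrant enters (4 > 0)
After High K: Entrant stays out (-5 < 0)
Incumbent: Low → 8−3=5, High → 7−6=1
Incumbent chooses Low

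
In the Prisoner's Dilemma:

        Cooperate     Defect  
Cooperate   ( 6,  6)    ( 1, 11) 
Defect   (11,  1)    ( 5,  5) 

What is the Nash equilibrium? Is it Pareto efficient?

(Defect, Defect) is NE; not Pareto efficient

Work:
Defect dominates Cooperate for both players:
If P2 cooperates: Defect (11) > Cooperate (6)
If P2 defects: Defect (5) > Cooperate (1)
NE: (Defect, Defect) with payoff (5, 5)
But (Cooperate, Cooperate) = (6, 6) Pareto dominates (5, 5)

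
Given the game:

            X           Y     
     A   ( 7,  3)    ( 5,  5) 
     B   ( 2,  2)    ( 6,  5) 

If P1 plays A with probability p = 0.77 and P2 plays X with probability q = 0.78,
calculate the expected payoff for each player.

E[P1] = 5.7136, E[P2] = 3.2606

Work:
E[P1] = p·q·π₁(A,X) + p·(1-q)·π₁(A,Y) + (1-p)·q·π₁(B,X) + (1-p)·(1-q)·π₁(B,Y)
= 0.77·0.78·7 + 0.77·0.22·5 + 0.23·0.78·2 + 0.23·0.22·6
= 5.7136

E[P2] = 3.2606 (similar calculation)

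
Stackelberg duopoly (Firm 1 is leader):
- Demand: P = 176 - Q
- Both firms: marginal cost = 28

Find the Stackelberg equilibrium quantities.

q₁* (leader) = 74.0, q₂* (follower) = 37.0

Work:
Follower's reaction: q₂ = (a - c - q₁)/2
Leader substitutes: π₁ = q₁·(a - q₁ - (a-c-q₁)/2 - c)
FOC: q₁* = (176 - 28)/2 = 74.00
Then: q₂* = (176 - 28 - 74.0)/2 = 37.00
Leader has first-mover advantage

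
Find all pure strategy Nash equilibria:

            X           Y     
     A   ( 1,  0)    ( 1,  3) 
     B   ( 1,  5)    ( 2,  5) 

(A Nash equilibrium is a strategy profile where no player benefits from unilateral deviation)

Nash equilibrium: (B, X), (B, Y)

Work:
Best responses:
  P1 vs X: payoffs [1, 1] → best response A/B (payoff 1)
  P1 vs Y: payoffs [1, 2] → best response B (payoff 2)
  P2 vs A: payoffs [0, 3] → best response Y (payoff 3)
  P2 vs B: payoffs [5, 5] → best response X/Y (payoff 5)
Mutual best responses: (B,X), (B,Y) → Nash equilibria.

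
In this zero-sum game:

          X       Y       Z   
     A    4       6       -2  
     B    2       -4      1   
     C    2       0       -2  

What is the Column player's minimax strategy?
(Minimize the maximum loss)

Column should play Z, value = 1

Work:
Column player minimizes Row's maximum payoff:
Column X: max payoff to Row = 4
Column Y: max payoff to Row = 6
Column Z: max payoff to Row = 1
Minimum is 1, achieved by column Z.
Minimax strategy: Z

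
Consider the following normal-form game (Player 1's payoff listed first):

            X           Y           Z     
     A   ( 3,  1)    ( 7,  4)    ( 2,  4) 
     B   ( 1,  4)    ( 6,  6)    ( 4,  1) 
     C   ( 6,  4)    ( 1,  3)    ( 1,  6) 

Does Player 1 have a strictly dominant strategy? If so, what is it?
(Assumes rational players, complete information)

No strictly dominant strategy exists for Player 1

Work:
A strategy strictly dominates another if it gives a strictly higher payoff against every opponent action. Compare each pair of P1's strategies column-by-column:
  A vs B: [3 vs 1, 7 vs 6, 2 vs 4] → A does not strictly dominate B (column Z: 2 ≤ 4)
  A vs C: [3 vs 6, 7 vs 1, 2 vs 1] → A does not strictly dominate C (column X: 3 ≤ 6)
  B vs A: [1 vs 3, 6 vs 7, 4 vs 2] → B does not strictly dominate A (column X: 1 ≤ 3)
  B vs C: [1 vs 6, 6 vs 1, 4 vs 1] → B does not strictly dominate C (column X: 1 ≤ 6)
  C vs A: [6 vs 3, 1 vs 7, 1 vs 2] → C does not strictly dominate A (column Y: 1 ≤ 7)
  C vs B: [6 vs 1, 1 vs 6, 1 vs 4] → C does not strictly dominate B (column Y: 1 ≤ 6)
No single strategy strictly dominates all others → no strictly dominant strategy.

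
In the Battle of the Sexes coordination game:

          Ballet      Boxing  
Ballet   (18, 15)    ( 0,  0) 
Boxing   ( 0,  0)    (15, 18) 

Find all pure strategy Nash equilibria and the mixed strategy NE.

Pure NE: (Ballet, Ballet) and (Boxing, Boxing); Mixed NE: p = 0.5455, q = 0.4545

Work:
Check pure NE:
(Ballet, Ballet): (18, 15) - no unilateral deviation beneficial
(Boxing, Boxing): (15, 18) - no unilateral deviation beneficial
Mixed NE: P1 plays Ballet with p = 0.5455, P2 plays Ballet with q = 0.4545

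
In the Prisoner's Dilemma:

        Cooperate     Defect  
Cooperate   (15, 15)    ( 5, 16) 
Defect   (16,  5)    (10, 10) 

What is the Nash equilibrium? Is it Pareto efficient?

(Defect, Defect) is NE; not Pareto efficient

Work:
Defect dominates Cooperate for both players:
If P2 cooperates: Defect (16) > Cooperate (15)
If P2 defects: Defect (10) > Cooperate (5)
NE: (Defect, Defect) with payoff (10, 10)
But (Cooperate, Cooperate) = (15, 15) Pareto dominates (10, 10)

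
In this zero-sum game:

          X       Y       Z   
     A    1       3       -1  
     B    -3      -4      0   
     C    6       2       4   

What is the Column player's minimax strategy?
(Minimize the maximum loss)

Column should play Y, value = 3

Work:
Column player minimizes Row's maximum payoff:
Column X: max payoff to Row = 6
Column Y: max payoff to Row = 3
Column Z: max payoff to Row = 4
Minimum is 3, achieved by column Y.
Minimax strategy: Y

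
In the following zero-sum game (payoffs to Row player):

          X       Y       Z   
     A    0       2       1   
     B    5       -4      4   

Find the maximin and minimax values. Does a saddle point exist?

Maximin = 0, Minimax = 2, Saddle: False

Work:
Row minimums: [0, -4] → maximin = 0
Column maximums: [5, 2, 4] → minimax = 2
No saddle point (maximin ≠ minimax). Mixed strategy needed.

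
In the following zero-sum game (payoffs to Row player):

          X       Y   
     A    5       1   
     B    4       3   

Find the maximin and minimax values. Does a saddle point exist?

Maximin = 3, Minimax = 3, Saddle: True

Work:
Row minimums: [1, 3] → maximin = 3
Column maximums: [5, 3] → minimax = 3
Saddle point exists! Game value = 3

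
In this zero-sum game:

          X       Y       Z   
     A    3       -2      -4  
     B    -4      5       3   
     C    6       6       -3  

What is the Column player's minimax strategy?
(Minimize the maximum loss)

Column should play Z, value = 3

Work:
Column player minimizes Row's maximum payoff:
Column X: max payoff to Row = 6
Column Y: max payoff to Row = 6
Column Z: max payoff to Row = 3
Minimum is 3, achieved by column Z.
Minimax strategy: Z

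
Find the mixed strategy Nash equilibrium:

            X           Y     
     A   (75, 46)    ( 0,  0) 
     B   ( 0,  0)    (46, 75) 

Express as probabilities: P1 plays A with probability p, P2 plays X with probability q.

p = 0.6198, q = 0.3802

Work:
Find probabilities that make opponent indifferent:
P2 chooses q to make P1 indifferent between A and B
P1 chooses p to make P2 indifferent between X and Y
Mixed NE: P1 plays (A: 0.6198, B: 0.3802), P2 plays (X: 0.3802, Y: 0.6198)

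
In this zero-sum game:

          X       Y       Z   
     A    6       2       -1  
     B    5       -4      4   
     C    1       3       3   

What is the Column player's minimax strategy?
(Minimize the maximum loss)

Column should play Y, value = 3

Work:
Column player minimizes Row's maximum payoff:
Column X: max payoff to Row = 6
Column Y: max payoff to Row = 3
Column Z: max payoff to Row = 4
Minimum is 3, achieved by column Y.
Minimax strategy: Y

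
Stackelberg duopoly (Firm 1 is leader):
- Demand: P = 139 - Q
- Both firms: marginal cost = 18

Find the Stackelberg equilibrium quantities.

q₁* (leader) = 60.5, q₂* (follower) = 30.25

Work:
Follower's reaction: q₂ = (a - c - q₁)/2
Leader substitutes: π₁ = q₁·(a - q₁ - (a-c-q₁)/2 - c)
FOC: q₁* = (139 - 18)/2 = 60.50
Then: q₂* = (139 - 18 - 60.5)/2 = 30.25
Leader has first-mover advantage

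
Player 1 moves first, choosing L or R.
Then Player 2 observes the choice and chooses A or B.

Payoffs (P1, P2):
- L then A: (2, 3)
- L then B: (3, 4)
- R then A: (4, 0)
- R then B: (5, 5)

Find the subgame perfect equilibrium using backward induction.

P1 plays R, P2 plays B after L and B after R; Payoff (5, 5)

Work:
Backward induction:
After L: P2 chooses B → P1 gets 3
After R: P2 chooses B → P1 gets 5
P1 chooses R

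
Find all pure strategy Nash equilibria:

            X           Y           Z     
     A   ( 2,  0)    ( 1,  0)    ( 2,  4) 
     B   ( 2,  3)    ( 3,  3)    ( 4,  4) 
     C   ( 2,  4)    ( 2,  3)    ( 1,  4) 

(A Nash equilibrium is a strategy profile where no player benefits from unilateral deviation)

Nash equilibrium: (B, Z), (C, X)

Work:
Best responses:
  P1 vs X: payoffs [2, 2, 2] → best response A/B/C (payoff 2)
  P1 vs Y: payoffs [1, 3, 2] → best response B (payoff 3)
  P1 vs Z: payoffs [2, 4, 1] → best response B (payoff 4)
  P2 vs A: payoffs [0, 0, 4] → best response Z (payoff 4)
  P2 vs B: payoffs [3, 3, 4] → best response Z (payoff 4)
  P2 vs C: payoffs [4, 3, 4] → best response X/Z (payoff 4)
Mutual best responses: (B,Z), (C,X) → Nash equilibria.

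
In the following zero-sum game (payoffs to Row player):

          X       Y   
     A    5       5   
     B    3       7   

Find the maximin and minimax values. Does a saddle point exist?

Maximin = 5, Minimax = 5, Saddle: True

Work:
Row minimums: [5, 3] → maximin = 5
Column maximums: [5, 7] → minimax = 5
Saddle point exists! Game value = 5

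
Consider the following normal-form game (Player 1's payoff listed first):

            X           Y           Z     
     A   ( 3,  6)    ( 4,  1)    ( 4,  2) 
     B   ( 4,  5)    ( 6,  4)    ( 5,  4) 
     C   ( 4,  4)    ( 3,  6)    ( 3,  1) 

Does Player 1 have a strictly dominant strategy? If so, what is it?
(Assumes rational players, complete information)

No strictly dominant strategy exists for Player 1

Work:
A strategy strictly dominates another if it gives a strictly higher payoff against every opponent action. Compare each pair of P1's strategies column-by-column:
  A vs B: [3 vs 4, 4 vs 6, 4 vs 5] → A does not strictly dominate B (column X: 3 ≤ 4)
  A vs C: [3 vs 4, 4 vs 3, 4 vs 3] → A does not strictly dominate C (column X: 3 ≤ 4)
  B vs A: [4 vs 3, 6 vs 4, 5 vs 4] → B strictly dominates A
  B vs C: [4 vs 4, 6 vs 3, 5 vs 3] → B does not strictly dominate C (column X: 4 ≤ 4)
  C vs A: [4 vs 3, 3 vs 4, 3 vs 4] → C does not strictly dominate A (column Y: 3 ≤ 4)
  C vs B: [4 vs 4, 3 vs 6, 3 vs 5] → C does not strictly dominate B (column X: 4 ≤ 4)
No single strategy strictly dominates all others → no strictly dominant strategy.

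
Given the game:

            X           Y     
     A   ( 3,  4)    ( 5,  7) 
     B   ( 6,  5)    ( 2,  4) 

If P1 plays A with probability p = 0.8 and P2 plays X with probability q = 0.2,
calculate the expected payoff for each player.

E[P1] = 4.24, E[P2] = 5.96

Work:
E[P1] = p·q·π₁(A,X) + p·(1-q)·π₁(A,Y) + (1-p)·q·π₁(B,X) + (1-p)·(1-q)·π₁(B,Y)
= 0.8·0.2·3 + 0.8·0.8·5 + 0.2·0.2·6 + 0.2·0.8·2
= 4.24

E[P2] = 5.96 (similar calculation)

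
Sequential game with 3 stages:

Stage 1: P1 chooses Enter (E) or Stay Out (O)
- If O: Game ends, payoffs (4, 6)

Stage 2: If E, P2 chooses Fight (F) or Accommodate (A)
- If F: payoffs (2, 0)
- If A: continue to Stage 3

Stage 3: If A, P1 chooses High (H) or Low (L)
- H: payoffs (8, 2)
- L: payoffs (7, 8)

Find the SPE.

SPE: (E, A, H); Outcome (8, 2)

Work:
Stage 3: P1 chooses H (8 vs 7)
Stage 2: P2: F->0, A->2 (anticipating H). Choose A
Stage 1: P1: O->4, E->8 (anticipating A, H). Choose E
SPE path: E -> A -> H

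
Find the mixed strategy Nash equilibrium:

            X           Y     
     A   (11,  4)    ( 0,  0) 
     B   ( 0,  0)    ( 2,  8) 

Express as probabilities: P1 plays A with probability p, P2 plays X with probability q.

p = 0.6667, q = 0.1538

Work:
Find probabilities that make opponent indifferent:
P2 chooses q to make P1 indifferent between A and B
P1 chooses p to make P2 indifferent between X and Y
Mixed NE: P1 plays (A: 0.6667, B: 0.3333), P2 plays (X: 0.1538, Y: 0.8462)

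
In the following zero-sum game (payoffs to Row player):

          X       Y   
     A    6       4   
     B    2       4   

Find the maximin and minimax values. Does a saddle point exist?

Maximin = 4, Minimax = 4, Saddle: True

Work:
Row minimums: [4, 2] → maximin = 4
Column maximums: [6, 4] → minimax = 4
Saddle point exists! Game value = 4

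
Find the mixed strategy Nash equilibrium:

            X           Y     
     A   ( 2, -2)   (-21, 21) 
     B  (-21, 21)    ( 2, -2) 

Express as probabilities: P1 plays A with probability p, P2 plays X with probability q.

p = 0.5, q = 0.5

Work:
Find probabilities that make opponent indifferent:
P2 chooses q to make P1 indifferent between A and B
P1 chooses p to make P2 indifferent between X and Y
Mixed NE: P1 plays (A: 0.5, B: 0.5), P2 plays (X: 0.5, Y: 0.5)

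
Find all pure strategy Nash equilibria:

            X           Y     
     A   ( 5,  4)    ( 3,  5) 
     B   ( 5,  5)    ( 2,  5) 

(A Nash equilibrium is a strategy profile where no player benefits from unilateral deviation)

Nash equilibrium: (A, Y), (B, X)

Work:
Best responses:
  P1 vs X: payoffs [5, 5] → best response A/B (payoff 5)
  P1 vs Y: payoffs [3, 2] → best response A (payoff 3)
  P2 vs A: payoffs [4, 5] → best response Y (payoff 5)
  P2 vs B: payoffs [5, 5] → best response X/Y (payoff 5)
Mutual best responses: (A,Y), (B,X) → Nash equilibria.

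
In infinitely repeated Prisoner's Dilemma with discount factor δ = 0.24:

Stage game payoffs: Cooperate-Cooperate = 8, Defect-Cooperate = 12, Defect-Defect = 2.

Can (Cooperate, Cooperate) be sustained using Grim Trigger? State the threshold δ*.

δ* = 0.4; since δ = 0.24 < 0.4, cooperation cannot be sustained

Work:
For Grim Trigger:
Cooperate forever: 8/(1-δ)
Defect then punished: 12 + 2·δ/(1-δ)
Need: 8/(1-δ) ≥ 12 + 2·δ/(1-δ)
Solving: δ ≥ (T-R)/(T-P) = (12-8)/(12-2) = 0.4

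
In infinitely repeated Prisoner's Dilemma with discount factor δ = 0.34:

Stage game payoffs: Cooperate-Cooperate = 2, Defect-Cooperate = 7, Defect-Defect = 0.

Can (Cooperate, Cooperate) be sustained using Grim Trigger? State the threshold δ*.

δ* = 0.7143; since δ = 0.34 < 0.7143, cooperation cannot be sustained

Work:
For Grim Trigger:
Cooperate forever: 2/(1-δ)
Defect then punished: 7 + 0·δ/(1-δ)
Need: 2/(1-δ) ≥ 7 + 0·δ/(1-δ)
Solving: δ ≥ (T-R)/(T-P) = (7-2)/(7-0) = 0.7143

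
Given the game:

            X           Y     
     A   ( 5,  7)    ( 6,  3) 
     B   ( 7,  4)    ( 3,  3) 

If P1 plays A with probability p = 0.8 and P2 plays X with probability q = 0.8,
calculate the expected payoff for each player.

E[P1] = 5.4, E[P2] = 5.72

Work:
E[P1] = p·q·π₁(A,X) + p·(1-q)·π₁(A,Y) + (1-p)·q·π₁(B,X) + (1-p)·(1-q)·π₁(B,Y)
= 0.8·0.8·5 + 0.8·0.2·6 + 0.2·0.8·7 + 0.2·0.2·3
= 5.4

E[P2] = 5.72 (similar calculation)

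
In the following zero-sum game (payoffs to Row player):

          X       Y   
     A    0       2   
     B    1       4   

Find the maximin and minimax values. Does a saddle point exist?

Maximin = 1, Minimax = 1, Saddle: True

Work:
Row minimums: [0, 1] → maximin = 1
Column maximums: [1, 4] → minimax = 1
Saddle point exists! Game value = 1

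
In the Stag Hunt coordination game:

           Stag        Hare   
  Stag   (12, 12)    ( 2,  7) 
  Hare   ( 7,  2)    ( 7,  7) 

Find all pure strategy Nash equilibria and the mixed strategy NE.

Pure NE: (Stag, Stag) and (Hare, Hare); Mixed NE: p = 0.5, q = 0.5

Work:
Check pure NE:
(Stag, Stag): (12, 12) - no unilateral deviation beneficial
(Hare, Hare): (7, 7) - no unilateral deviation beneficial
Mixed NE: P1 plays Stag with p = 0.5, P2 plays Stag with q = 0.5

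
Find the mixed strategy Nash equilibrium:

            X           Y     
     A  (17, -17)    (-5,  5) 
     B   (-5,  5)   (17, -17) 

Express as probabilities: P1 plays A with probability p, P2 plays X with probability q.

p = 0.5, q = 0.5

Work:
Find probabilities that make opponent indifferent:
P2 chooses q to make P1 indifferent between A and B
P1 chooses p to make P2 indifferent between X and Y
Mixed NE: P1 plays (A: 0.5, B: 0.5), P2 plays (X: 0.5, Y: 0.5)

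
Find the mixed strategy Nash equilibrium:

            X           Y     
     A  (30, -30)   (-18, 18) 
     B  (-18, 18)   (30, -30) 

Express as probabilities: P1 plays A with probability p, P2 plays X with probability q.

p = 0.5, q = 0.5

Work:
Find probabilities that make opponent indifferent:
P2 chooses q to make P1 indifferent between A and B
P1 chooses p to make P2 indifferent between X and Y
Mixed NE: P1 plays (A: 0.5, B: 0.5), P2 plays (X: 0.5, Y: 0.5)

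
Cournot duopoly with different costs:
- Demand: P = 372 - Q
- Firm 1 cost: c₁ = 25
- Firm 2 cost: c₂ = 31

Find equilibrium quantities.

q₁* = 117.67, q₂* = 111.67

Work:
Reaction: q₁ = (372 - 25 - q₂)/2
Reaction: q₂ = (372 - 31 - q₁)/2
Solve simultaneously:
q₁* = (372 - 2×25 + 31)/3 = 117.67
q₂* = (372 - 2×31 + 25)/3 = 111.67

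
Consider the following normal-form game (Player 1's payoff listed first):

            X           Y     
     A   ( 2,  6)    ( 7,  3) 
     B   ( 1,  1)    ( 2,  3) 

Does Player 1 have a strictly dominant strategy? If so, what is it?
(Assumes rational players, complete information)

Yes, Player 1's strictly dominant strategy is A

Work:
A strategy strictly dominates another if it gives a strictly higher payoff against every opponent action. Compare each pair of P1's strategies column-by-column:
  A vs B: [2 vs 1, 7 vs 2] → A strictly dominates B
  B vs A: [1 vs 2, 2 vs 7] → B does not strictly dominate A (column X: 1 ≤ 2)
A strictly dominates every other strategy → strictly dominant.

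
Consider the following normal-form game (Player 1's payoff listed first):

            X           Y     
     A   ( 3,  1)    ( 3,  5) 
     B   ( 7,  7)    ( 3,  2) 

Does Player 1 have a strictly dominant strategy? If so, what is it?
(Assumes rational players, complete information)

No strictly dominant strategy exists for Player 1

Work:
A strategy strictly dominates another if it gives a strictly higher payoff against every opponent action. Compare each pair of P1's strategies column-by-column:
  A vs B: [3 vs 7, 3 vs 3] → A does not strictly dominate B (column X: 3 ≤ 7)
  B vs A: [7 vs 3, 3 vs 3] → B does not strictly dominate A (column Y: 3 ≤ 3)
No single strategy strictly dominates all others → no strictly dominant strategy.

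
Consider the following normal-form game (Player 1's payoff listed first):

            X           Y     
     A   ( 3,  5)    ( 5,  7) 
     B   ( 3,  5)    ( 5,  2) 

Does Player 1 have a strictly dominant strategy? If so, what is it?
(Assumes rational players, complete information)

No strictly dominant strategy exists for Player 1

Work:
A strategy strictly dominates another if it gives a strictly higher payoff against every opponent action. Compare each pair of P1's strategies column-by-column:
  A vs B: [3 vs 3, 5 vs 5] → A does not strictly dominate B (column X: 3 ≤ 3)
  B vs A: [3 vs 3, 5 vs 5] → B does not strictly dominate A (column X: 3 ≤ 3)
No single strategy strictly dominates all others → no strictly dominant strategy.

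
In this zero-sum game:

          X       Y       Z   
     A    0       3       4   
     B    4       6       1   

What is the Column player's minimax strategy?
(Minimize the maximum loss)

Column should play X or Z (all achieve the minimum), value = 4

Work:
Column player minimizes Row's maximum payoff:
Column X: max payoff to Row = 4
Column Y: max payoff to Row = 6
Column Z: max payoff to Row = 4
Minimum is 4, achieved by columns X, Z (tied).
Each of X or Z is a minimax strategy.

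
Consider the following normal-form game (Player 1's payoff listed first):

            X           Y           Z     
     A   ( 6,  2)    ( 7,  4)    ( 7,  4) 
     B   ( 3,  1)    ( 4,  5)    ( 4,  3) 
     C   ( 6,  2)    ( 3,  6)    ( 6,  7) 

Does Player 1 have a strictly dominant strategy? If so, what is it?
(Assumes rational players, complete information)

No strictly dominant strategy exists for Player 1

Work:
A strategy strictly dominates another if it gives a strictly higher payoff against every opponent action. Compare each pair of P1's strategies column-by-column:
  A vs B: [6 vs 3, 7 vs 4, 7 vs 4] → A strictly dominates B
  A vs C: [6 vs 6, 7 vs 3, 7 vs 6] → A does not strictly dominate C (column X: 6 ≤ 6)
  B vs A: [3 vs 6, 4 vs 7, 4 vs 7] → B does not strictly dominate A (column X: 3 ≤ 6)
  B vs C: [3 vs 6, 4 vs 3, 4 vs 6] → B does not strictly dominate C (column X: 3 ≤ 6)
  C vs A: [6 vs 6, 3 vs 7, 6 vs 7] → C does not strictly dominate A (column X: 6 ≤ 6)
  C vs B: [6 vs 3, 3 vs 4, 6 vs 4] → C does not strictly dominate B (column Y: 3 ≤ 4)
No single strategy strictly dominates all others → no strictly dominant strategy.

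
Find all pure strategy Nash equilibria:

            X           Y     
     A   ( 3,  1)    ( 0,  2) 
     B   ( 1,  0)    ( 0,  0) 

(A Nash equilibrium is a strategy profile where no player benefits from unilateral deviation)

Nash equilibrium: (A, Y), (B, Y)

Work:
Best responses:
  P1 vs X: payoffs [3, 1] → best response A (payoff 3)
  P1 vs Y: payoffs [0, 0] → best response A/B (payoff 0)
  P2 vs A: payoffs [1, 2] → best response Y (payoff 2)
  P2 vs B: payoffs [0, 0] → best response X/Y (payoff 0)
Mutual best responses: (A,Y), (B,Y) → Nash equilibria.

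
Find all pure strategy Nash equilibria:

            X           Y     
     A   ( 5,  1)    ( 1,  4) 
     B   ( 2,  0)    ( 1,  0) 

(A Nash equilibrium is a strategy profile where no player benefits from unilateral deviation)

Nash equilibrium: (A, Y), (B, Y)

Work:
Best responses:
  P1 vs X: payoffs [5, 2] → best response A (payoff 5)
  P1 vs Y: payoffs [1, 1] → best response A/B (payoff 1)
  P2 vs A: payoffs [1, 4] → best response Y (payoff 4)
  P2 vs B: payoffs [0, 0] → best response X/Y (payoff 0)
Mutual best responses: (A,Y), (B,Y) → Nash equilibria.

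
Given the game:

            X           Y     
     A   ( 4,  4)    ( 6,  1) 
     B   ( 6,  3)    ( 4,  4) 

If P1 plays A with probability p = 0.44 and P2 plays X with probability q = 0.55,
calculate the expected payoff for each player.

E[P1] = 5.012, E[P2] = 3.098

Work:
E[P1] = p·q·π₁(A,X) + p·(1-q)·π₁(A,Y) + (1-p)·q·π₁(B,X) + (1-p)·(1-q)·π₁(B,Y)
= 0.44·0.55·4 + 0.44·0.45·6 + 0.56·0.55·6 + 0.56·0.45·4
= 5.012

E[P2] = 3.098 (similar calculation)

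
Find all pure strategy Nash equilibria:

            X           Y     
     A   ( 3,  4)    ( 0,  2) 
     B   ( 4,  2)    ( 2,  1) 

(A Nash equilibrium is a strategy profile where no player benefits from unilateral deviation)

Nash equilibrium: (B, X)

Work:
Best responses:
  P1 vs X: payoffs [3, 4] → best response B (payoff 4)
  P1 vs Y: payoffs [0, 2] → best response B (payoff 2)
  P2 vs A: payoffs [4, 2] → best response X (payoff 4)
  P2 vs B: payoffs [2, 1] → best response X (payoff 2)
Mutual best responses: (B,X) → Nash equilibria.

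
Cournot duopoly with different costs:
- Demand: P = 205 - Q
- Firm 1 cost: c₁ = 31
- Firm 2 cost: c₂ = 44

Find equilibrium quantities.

q₁* = 62.33, q₂* = 49.33

Work:
Reaction: q₁ = (205 - 31 - q₂)/2
Reaction: q₂ = (205 - 44 - q₁)/2
Solve simultaneously:
q₁* = (205 - 2×31 + 44)/3 = 62.33
q₂* = (205 - 2×44 + 31)/3 = 49.33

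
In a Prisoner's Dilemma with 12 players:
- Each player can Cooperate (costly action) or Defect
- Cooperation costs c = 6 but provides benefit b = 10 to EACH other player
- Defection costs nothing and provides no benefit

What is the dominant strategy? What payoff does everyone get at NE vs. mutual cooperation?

Dominant: Defect; NE payoff = 0; Coop payoff = 104

Work:
Defect dominates (saves cost c = 6, benefit to others is external)
NE: All defect → everyone gets 0
If all cooperate: each receives (11)×10 - 6 = 104
Social dilemma: 104 > 0 but NE gives 0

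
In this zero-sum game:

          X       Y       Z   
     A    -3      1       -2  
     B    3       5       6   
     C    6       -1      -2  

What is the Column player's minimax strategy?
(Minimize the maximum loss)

Column should play Y, value = 5

Work:
Column player minimizes Row's maximum payoff:
Column X: max payoff to Row = 6
Column Y: max payoff to Row = 5
Column Z: max payoff to Row = 6
Minimum is 5, achieved by column Y.
Minimax strategy: Y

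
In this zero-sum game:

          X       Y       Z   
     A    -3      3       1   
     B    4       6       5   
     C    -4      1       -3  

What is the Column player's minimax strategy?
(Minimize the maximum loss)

Column should play X, value = 4

Work:
Column player minimizes Row's maximum payoff:
Column X: max payoff to Row = 4
Column Y: max payoff to Row = 6
Column Z: max payoff to Row = 5
Minimum is 4, achieved by column X.
Minimax strategy: X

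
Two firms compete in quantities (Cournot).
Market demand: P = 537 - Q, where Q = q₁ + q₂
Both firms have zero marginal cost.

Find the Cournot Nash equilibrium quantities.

q₁* = q₂* = 179.0; P* = 179.0

Work:
Profit: π_i = P·q_i = (a - q_i - q_j)·q_i
FOC: ∂π_i/∂q_i = a - 2q_i - q_j = 0
Reaction function: q_i = (537 - q_j)/2
Symmetry: q* = 537/3 = 179.0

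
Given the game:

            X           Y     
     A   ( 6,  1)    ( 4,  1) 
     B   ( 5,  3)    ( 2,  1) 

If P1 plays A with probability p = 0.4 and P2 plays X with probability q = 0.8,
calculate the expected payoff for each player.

E[P1] = 4.88, E[P2] = 1.96

Work:
E[P1] = p·q·π₁(A,X) + p·(1-q)·π₁(A,Y) + (1-p)·q·π₁(B,X) + (1-p)·(1-q)·π₁(B,Y)
= 0.4·0.8·6 + 0.4·0.2·4 + 0.6·0.8·5 + 0.6·0.2·2
= 4.88

E[P2] = 1.96 (similar calculation)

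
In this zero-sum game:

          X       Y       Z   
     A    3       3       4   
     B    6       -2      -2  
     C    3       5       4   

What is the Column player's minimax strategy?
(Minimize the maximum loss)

Column should play Z, value = 4

Work:
Column player minimizes Row's maximum payoff:
Column X: max payoff to Row = 6
Column Y: max payoff to Row = 5
Column Z: max payoff to Row = 4
Minimum is 4, achieved by column Z.
Minimax strategy: Z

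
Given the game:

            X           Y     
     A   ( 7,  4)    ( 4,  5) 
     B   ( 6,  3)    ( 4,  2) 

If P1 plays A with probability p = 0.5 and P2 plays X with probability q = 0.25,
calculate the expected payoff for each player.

E[P1] = 4.625, E[P2] = 3.5

Work:
E[P1] = p·q·π₁(A,X) + p·(1-q)·π₁(A,Y) + (1-p)·q·π₁(B,X) + (1-p)·(1-q)·π₁(B,Y)
= 0.5·0.25·7 + 0.5·0.75·4 + 0.5·0.25·6 + 0.5·0.75·4
= 4.625

E[P2] = 3.5 (similar calculation)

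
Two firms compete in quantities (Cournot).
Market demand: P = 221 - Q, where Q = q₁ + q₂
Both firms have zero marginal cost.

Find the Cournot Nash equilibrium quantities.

q₁* = q₂* = 73.67; P* = 73.67

Work:
Profit: π_i = P·q_i = (a - q_i - q_j)·q_i
FOC: ∂π_i/∂q_i = a - 2q_i - q_j = 0
Reaction function: q_i = (221 - q_j)/2
Symmetry: q* = 221/3 = 73.67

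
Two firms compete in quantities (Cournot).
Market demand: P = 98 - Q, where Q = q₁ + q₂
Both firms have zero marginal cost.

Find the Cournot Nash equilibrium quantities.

q₁* = q₂* = 32.67; P* = 32.67

Work:
Profit: π_i = P·q_i = (a - q_i - q_j)·q_i
FOC: ∂π_i/∂q_i = a - 2q_i - q_j = 0
Reaction function: q_i = (98 - q_j)/2
Symmetry: q* = 98/3 = 32.67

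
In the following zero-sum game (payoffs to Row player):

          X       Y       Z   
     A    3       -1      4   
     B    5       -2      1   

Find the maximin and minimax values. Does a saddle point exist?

Maximin = -1, Minimax = -1, Saddle: True

Work:
Row minimums: [-1, -2] → maximin = -1
Column maximums: [5, -1, 4] → minimax = -1
Saddle point exists! Game value = -1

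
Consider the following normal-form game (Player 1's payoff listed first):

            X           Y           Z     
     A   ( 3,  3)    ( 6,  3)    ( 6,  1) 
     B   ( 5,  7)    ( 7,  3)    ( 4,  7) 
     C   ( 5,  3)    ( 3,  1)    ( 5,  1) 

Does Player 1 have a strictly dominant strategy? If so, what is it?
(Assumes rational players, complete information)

No strictly dominant strategy exists for Player 1

Work:
A strategy strictly dominates another if it gives a strictly higher payoff against every opponent action. Compare each pair of P1's strategies column-by-column:
  A vs B: [3 vs 5, 6 vs 7, 6 vs 4] → A does not strictly dominate B (column X: 3 ≤ 5)
  A vs C: [3 vs 5, 6 vs 3, 6 vs 5] → A does not strictly dominate C (column X: 3 ≤ 5)
  B vs A: [5 vs 3, 7 vs 6, 4 vs 6] → B does not strictly dominate A (column Z: 4 ≤ 6)
  B vs C: [5 vs 5, 7 vs 3, 4 vs 5] → B does not strictly dominate C (column X: 5 ≤ 5)
  C vs A: [5 vs 3, 3 vs 6, 5 vs 6] → C does not strictly dominate A (column Y: 3 ≤ 6)
  C vs B: [5 vs 5, 3 vs 7, 5 vs 4] → C does not strictly dominate B (column X: 5 ≤ 5)
No single strategy strictly dominates all others → no strictly dominant strategy.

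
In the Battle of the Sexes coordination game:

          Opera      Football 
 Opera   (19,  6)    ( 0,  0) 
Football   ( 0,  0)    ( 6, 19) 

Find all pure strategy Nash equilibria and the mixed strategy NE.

Pure NE: (Opera, Opera) and (Football, Football); Mixed NE: p = 0.76, q = 0.24

Work:
Check pure NE:
(Opera, Opera): (19, 6) - no unilateral deviation beneficial
(Football, Football): (6, 19) - no unilateral deviation beneficial
Mixed NE: P1 plays Opera with p = 0.76, P2 plays Opera with q = 0.24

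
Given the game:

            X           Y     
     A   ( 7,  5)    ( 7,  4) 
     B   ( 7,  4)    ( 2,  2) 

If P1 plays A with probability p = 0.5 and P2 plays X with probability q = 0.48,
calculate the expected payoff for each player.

E[P1] = 5.7, E[P2] = 3.72

Work:
E[P1] = p·q·π₁(A,X) + p·(1-q)·π₁(A,Y) + (1-p)·q·π₁(B,X) + (1-p)·(1-q)·π₁(B,Y)
= 0.5·0.48·7 + 0.5·0.52·7 + 0.5·0.48·7 + 0.5·0.52·2
= 5.7

E[P2] = 3.72 (similar calculation)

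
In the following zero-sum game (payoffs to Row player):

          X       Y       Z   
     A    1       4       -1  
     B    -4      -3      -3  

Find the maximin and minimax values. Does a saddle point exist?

Maximin = -1, Minimax = -1, Saddle: True

Work:
Row minimums: [-1, -4] → maximin = -1
Column maximums: [1, 4, -1] → minimax = -1
Saddle point exists! Game value = -1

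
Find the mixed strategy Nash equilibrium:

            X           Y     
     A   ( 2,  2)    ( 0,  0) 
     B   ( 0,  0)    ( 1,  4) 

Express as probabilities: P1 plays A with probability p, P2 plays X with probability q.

p = 0.6667, q = 0.3333

Work:
Find probabilities that make opponent indifferent:
P2 chooses q to make P1 indifferent between A and B
P1 chooses p to make P2 indifferent between X and Y
Mixed NE: P1 plays (A: 0.6667, B: 0.3333), P2 plays (X: 0.3333, Y: 0.6667)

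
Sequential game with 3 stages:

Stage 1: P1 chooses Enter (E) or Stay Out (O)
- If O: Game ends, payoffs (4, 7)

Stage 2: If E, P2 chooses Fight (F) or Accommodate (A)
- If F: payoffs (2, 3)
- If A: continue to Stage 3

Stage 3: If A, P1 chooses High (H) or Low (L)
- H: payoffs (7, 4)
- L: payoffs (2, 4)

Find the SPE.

SPE: (E, A, H); Outcome (7, 4)

Work:
Stage 3: P1 chooses H (7 vs 2)
Stage 2: P2: F->3, A->4 (anticipating H). Choose A
Stage 1: P1: O->4, E->7 (anticipating A, H). Choose E
SPE path: E -> A -> H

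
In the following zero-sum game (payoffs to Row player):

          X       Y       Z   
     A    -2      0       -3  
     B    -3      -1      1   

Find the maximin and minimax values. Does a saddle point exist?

Maximin = -3, Minimax = -2, Saddle: False

Work:
Row minimums: [-3, -3] → maximin = -3
Column maximums: [-2, 0, 1] → minimax = -2
No saddle point (maximin ≠ minimax). Mixed strategy needed.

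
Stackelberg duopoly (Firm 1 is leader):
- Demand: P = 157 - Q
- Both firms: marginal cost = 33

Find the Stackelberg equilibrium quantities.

q₁* (leader) = 62.0, q₂* (follower) = 31.0

Work:
Follower's reaction: q₂ = (a - c - q₁)/2
Leader substitutes: π₁ = q₁·(a - q₁ - (a-c-q₁)/2 - c)
FOC: q₁* = (157 - 33)/2 = 62.00
Then: q₂* = (157 - 33 - 62.0)/2 = 31.00
Leader has first-mover advantage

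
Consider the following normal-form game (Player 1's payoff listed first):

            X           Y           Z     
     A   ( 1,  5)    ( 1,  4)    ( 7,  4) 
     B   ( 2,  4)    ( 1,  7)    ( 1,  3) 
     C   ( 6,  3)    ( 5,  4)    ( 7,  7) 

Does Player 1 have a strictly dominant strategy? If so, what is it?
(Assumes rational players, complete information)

No strictly dominant strategy exists for Player 1

Work:
A strategy strictly dominates another if it gives a strictly higher payoff against every opponent action. Compare each pair of P1's strategies column-by-column:
  A vs B: [1 vs 2, 1 vs 1, 7 vs 1] → A does not strictly dominate B (column X: 1 ≤ 2)
  A vs C: [1 vs 6, 1 vs 5, 7 vs 7] → A does not strictly dominate C (column X: 1 ≤ 6)
  B vs A: [2 vs 1, 1 vs 1, 1 vs 7] → B does not strictly dominate A (column Y: 1 ≤ 1)
  B vs C: [2 vs 6, 1 vs 5, 1 vs 7] → B does not strictly dominate C (column X: 2 ≤ 6)
  C vs A: [6 vs 1, 5 vs 1, 7 vs 7] → C does not strictly dominate A (column Z: 7 ≤ 7)
  C vs B: [6 vs 2, 5 vs 1, 7 vs 1] → C strictly dominates B
No single strategy strictly dominates all others → no strictly dominant strategy.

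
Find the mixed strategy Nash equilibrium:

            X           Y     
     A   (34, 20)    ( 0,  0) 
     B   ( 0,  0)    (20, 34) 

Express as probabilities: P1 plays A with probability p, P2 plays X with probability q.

p = 0.6296, q = 0.3704

Work:
Find probabilities that make opponent indifferent:
P2 chooses q to make P1 indifferent between A and B
P1 chooses p to make P2 indifferent between X and Y
Mixed NE: P1 plays (A: 0.6296, B: 0.3704), P2 plays (X: 0.3704, Y: 0.6296)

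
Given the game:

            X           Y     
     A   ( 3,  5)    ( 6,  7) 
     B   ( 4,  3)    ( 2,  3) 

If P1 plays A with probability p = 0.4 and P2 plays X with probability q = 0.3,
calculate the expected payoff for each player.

E[P1] = 3.6, E[P2] = 4.36

Work:
E[P1] = p·q·π₁(A,X) + p·(1-q)·π₁(A,Y) + (1-p)·q·π₁(B,X) + (1-p)·(1-q)·π₁(B,Y)
= 0.4·0.3·3 + 0.4·0.7·6 + 0.6·0.3·4 + 0.6·0.7·2
= 3.6

E[P2] = 4.36 (similar calculation)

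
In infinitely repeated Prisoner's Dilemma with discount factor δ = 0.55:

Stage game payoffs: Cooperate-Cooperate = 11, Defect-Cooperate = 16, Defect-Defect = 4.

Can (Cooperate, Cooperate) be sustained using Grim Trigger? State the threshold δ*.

δ* = 0.4167; since δ = 0.55 ≥ 0.4167, cooperation can be sustained

Work:
For Grim Trigger:
Cooperate forever: 11/(1-δ)
Defect then punished: 16 + 4·δ/(1-δ)
Need: 11/(1-δ) ≥ 16 + 4·δ/(1-δ)
Solving: δ ≥ (T-R)/(T-P) = (16-11)/(16-4) = 0.4167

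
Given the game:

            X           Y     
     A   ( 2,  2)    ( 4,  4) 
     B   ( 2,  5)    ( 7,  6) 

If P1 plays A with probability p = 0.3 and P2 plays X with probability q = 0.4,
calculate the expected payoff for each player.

E[P1] = 4.46, E[P2] = 4.88

Work:
E[P1] = p·q·π₁(A,X) + p·(1-q)·π₁(A,Y) + (1-p)·q·π₁(B,X) + (1-p)·(1-q)·π₁(B,Y)
= 0.3·0.4·2 + 0.3·0.6·4 + 0.7·0.4·2 + 0.7·0.6·7
= 4.46

E[P2] = 4.88 (similar calculation)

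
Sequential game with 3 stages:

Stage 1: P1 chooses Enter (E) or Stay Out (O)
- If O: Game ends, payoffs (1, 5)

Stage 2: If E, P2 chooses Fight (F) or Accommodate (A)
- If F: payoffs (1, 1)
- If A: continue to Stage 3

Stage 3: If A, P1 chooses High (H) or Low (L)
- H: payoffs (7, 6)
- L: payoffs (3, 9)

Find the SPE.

SPE: (E, A, H); Outcome (7, 6)

Work:
Stage 3: P1 chooses H (7 vs 3)
Stage 2: P2: F->1, A->6 (anticipating H). Choose A
Stage 1: P1: O->1, E->7 (anticipating A, H). Choose E
SPE path: E -> A -> H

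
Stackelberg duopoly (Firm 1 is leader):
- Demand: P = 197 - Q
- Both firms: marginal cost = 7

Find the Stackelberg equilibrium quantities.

q₁* (leader) = 95.0, q₂* (follower) = 47.5

Work:
Follower's reaction: q₂ = (a - c - q₁)/2
Leader substitutes: π₁ = q₁·(a - q₁ - (a-c-q₁)/2 - c)
FOC: q₁* = (197 - 7)/2 = 95.00
Then: q₂* = (197 - 7 - 95.0)/2 = 47.50
Leader has first-mover advantage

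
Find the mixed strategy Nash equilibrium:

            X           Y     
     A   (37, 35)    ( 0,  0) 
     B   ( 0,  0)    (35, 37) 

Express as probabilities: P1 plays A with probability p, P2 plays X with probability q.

p = 0.5139, q = 0.4861

Work:
Find probabilities that make opponent indifferent:
P2 chooses q to make P1 indifferent between A and B
P1 chooses p to make P2 indifferent between X and Y
Mixed NE: P1 plays (A: 0.5139, B: 0.4861), P2 plays (X: 0.4861, Y: 0.5139)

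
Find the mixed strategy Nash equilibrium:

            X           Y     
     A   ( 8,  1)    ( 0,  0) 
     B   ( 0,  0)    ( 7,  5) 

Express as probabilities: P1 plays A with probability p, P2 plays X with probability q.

p = 0.8333, q = 0.4667

Work:
Find probabilities that make opponent indifferent:
P2 chooses q to make P1 indifferent between A and B
P1 chooses p to make P2 indifferent between X and Y
Mixed NE: P1 plays (A: 0.8333, B: 0.1667), P2 plays (X: 0.4667, Y: 0.5333)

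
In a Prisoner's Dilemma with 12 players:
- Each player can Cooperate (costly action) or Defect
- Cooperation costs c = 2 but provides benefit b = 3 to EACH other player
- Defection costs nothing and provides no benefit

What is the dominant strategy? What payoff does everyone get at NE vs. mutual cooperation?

Dominant: Defect; NE payoff = 0; Coop payoff = 31

Work:
Defect dominates (saves cost c = 2, benefit to others is external)
NE: All defect → everyone gets 0
If all cooperate: each receives (11)×3 - 2 = 31
Social dilemma: 31 > 0 but NE gives 0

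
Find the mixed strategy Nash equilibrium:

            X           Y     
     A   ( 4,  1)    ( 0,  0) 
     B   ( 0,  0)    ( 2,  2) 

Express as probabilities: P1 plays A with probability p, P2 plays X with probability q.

p = 0.6667, q = 0.3333

Work:
Find probabilities that make opponent indifferent:
P2 chooses q to make P1 indifferent between A and B
P1 chooses p to make P2 indifferent between X and Y
Mixed NE: P1 plays (A: 0.6667, B: 0.3333), P2 plays (X: 0.3333, Y: 0.6667)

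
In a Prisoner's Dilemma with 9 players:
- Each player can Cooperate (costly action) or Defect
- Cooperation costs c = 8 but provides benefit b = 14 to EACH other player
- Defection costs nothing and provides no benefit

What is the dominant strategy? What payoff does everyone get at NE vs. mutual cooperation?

Dominant: Defect; NE payoff = 0; Coop payoff = 104

Work:
Defect dominates (saves cost c = 8, benefit to others is external)
NE: All defect → everyone gets 0
If all cooperate: each receives (8)×14 - 8 = 104
Social dilemma: 104 > 0 but NE gives 0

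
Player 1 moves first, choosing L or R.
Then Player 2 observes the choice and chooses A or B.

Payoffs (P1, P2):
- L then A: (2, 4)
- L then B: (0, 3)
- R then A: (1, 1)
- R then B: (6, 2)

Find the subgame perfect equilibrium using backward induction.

P1 plays R, P2 plays A after L and B after R; Payoff (6, 2)

Work:
Backward induction:
After L: P2 chooses A → P1 gets 2
After R: P2 chooses B → P1 gets 6
P1 chooses R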